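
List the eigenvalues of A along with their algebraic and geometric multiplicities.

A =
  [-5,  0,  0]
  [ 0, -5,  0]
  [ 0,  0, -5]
λ = -5: alg = 3, geom = 3

Step 1 — factor the characteristic polynomial to read off the algebraic multiplicities:
  χ_A(x) = (x + 5)^3

Step 2 — compute geometric multiplicities via the rank-nullity identity g(λ) = n − rank(A − λI):
  rank(A − (-5)·I) = 0, so dim ker(A − (-5)·I) = n − 0 = 3

Summary:
  λ = -5: algebraic multiplicity = 3, geometric multiplicity = 3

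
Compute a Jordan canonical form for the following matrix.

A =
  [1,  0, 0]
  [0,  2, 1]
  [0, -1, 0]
J_2(1) ⊕ J_1(1)

The characteristic polynomial is
  det(x·I − A) = x^3 - 3*x^2 + 3*x - 1 = (x - 1)^3

Eigenvalues and multiplicities (the geometric multiplicity of λ is n − rank(A − λI), which equals the number of Jordan blocks for λ):
  λ = 1: algebraic multiplicity = 3, geometric multiplicity = 2

Determining the block sizes for each eigenvalue:
  λ = 1: 2 blocks summing to 3 forces exactly one block of size 2 and the rest size 1 → block sizes [2, 1]

Assembling the blocks gives a Jordan form
J =
  [1, 1, 0]
  [0, 1, 0]
  [0, 0, 1]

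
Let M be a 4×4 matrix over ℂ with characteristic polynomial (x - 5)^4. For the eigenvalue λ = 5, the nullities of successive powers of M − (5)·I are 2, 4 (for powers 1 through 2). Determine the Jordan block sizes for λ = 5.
Block sizes for λ = 5: [2, 2]

From the dimensions of kernels of powers, the number of Jordan blocks of size at least j is d_j − d_{j−1} where d_j = dim ker(N^j) (with d_0 = 0). Computing the differences gives [2, 2].
The number of blocks of size exactly k is (#blocks of size ≥ k) − (#blocks of size ≥ k + 1), so the partition is: 2 block(s) of size 2.
In nonincreasing order the block sizes are [2, 2].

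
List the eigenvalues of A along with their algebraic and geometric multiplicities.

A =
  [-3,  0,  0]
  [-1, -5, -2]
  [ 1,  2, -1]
λ = -3: alg = 3, geom = 2

Step 1 — factor the characteristic polynomial to read off the algebraic multiplicities:
  χ_A(x) = (x + 3)^3

Step 2 — compute geometric multiplicities via the rank-nullity identity g(λ) = n − rank(A − λI):
  rank(A − (-3)·I) = 1, so dim ker(A − (-3)·I) = n − 1 = 2

Summary:
  λ = -3: algebraic multiplicity = 3, geometric multiplicity = 2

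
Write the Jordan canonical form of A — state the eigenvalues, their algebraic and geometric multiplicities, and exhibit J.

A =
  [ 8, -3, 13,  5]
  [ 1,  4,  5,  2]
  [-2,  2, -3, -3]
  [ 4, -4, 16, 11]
J_2(5) ⊕ J_2(5)

The characteristic polynomial is
  det(x·I − A) = x^4 - 20*x^3 + 150*x^2 - 500*x + 625 = (x - 5)^4

Eigenvalues and multiplicities (the geometric multiplicity of λ is n − rank(A − λI), which equals the number of Jordan blocks for λ):
  λ = 5: algebraic multiplicity = 4, geometric multiplicity = 2

Determining the block sizes for each eigenvalue:
  λ = 5: with am = 4 and gm = 2, the partition is not yet determined (e.g. several partitions of 4 into 2 parts exist). Let N = A − (5)·I. Computing rank(N^1) = 2, rank(N^2) = 0; the number of blocks of size ≥ j is rank(N^{j−1}) − rank(N^j), giving [2, 2]. So we have 2 block(s) of size 2 → block sizes [2, 2]

Assembling the blocks gives a Jordan form
J =
  [5, 1, 0, 0]
  [0, 5, 0, 0]
  [0, 0, 5, 1]
  [0, 0, 0, 5]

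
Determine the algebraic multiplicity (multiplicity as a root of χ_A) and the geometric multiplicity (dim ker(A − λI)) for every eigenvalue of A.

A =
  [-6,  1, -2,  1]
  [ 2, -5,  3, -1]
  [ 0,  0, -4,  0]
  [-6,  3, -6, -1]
λ = -4: alg = 4, geom = 2

Step 1 — factor the characteristic polynomial to read off the algebraic multiplicities:
  χ_A(x) = (x + 4)^4

Step 2 — compute geometric multiplicities via the rank-nullity identity g(λ) = n − rank(A − λI):
  rank(A − (-4)·I) = 2, so dim ker(A − (-4)·I) = n − 2 = 2

Summary:
  λ = -4: algebraic multiplicity = 4, geometric multiplicity = 2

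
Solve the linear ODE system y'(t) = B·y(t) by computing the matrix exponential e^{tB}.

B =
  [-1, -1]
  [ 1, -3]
e^{tB} =
  [t*exp(-2*t) + exp(-2*t), -t*exp(-2*t)]
  [t*exp(-2*t), -t*exp(-2*t) + exp(-2*t)]

Strategy: write B = P · J · P⁻¹ where J is a Jordan canonical form, so e^{tB} = P · e^{tJ} · P⁻¹, and e^{tJ} can be computed block-by-block.

B has Jordan form
J =
  [-2,  1]
  [ 0, -2]
(up to reordering of blocks).

Per-block formulas:
  For a 2×2 Jordan block J_2(-2): exp(t · J_2(-2)) = e^(-2t)·(I + t·N), where N is the 2×2 nilpotent shift.

After assembling e^{tJ} and conjugating by P, we get:

e^{tB} =
  [t*exp(-2*t) + exp(-2*t), -t*exp(-2*t)]
  [t*exp(-2*t), -t*exp(-2*t) + exp(-2*t)]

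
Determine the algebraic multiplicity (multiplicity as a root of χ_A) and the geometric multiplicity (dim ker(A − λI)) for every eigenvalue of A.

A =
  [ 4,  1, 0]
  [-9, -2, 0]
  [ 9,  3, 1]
λ = 1: alg = 3, geom = 2

Step 1 — factor the characteristic polynomial to read off the algebraic multiplicities:
  χ_A(x) = (x - 1)^3

Step 2 — compute geometric multiplicities via the rank-nullity identity g(λ) = n − rank(A − λI):
  rank(A − (1)·I) = 1, so dim ker(A − (1)·I) = n − 1 = 2

Summary:
  λ = 1: algebraic multiplicity = 3, geometric multiplicity = 2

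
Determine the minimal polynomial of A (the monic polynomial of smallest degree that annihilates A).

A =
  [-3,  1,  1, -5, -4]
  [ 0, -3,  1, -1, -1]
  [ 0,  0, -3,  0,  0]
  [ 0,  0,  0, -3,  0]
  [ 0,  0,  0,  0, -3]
x^3 + 9*x^2 + 27*x + 27

The characteristic polynomial is χ_A(x) = (x + 3)^5, so the eigenvalues are known. The minimal polynomial is
  m_A(x) = Π_λ (x − λ)^{k_λ}
where k_λ is the size of the *largest* Jordan block for λ (equivalently, the smallest k with (A − λI)^k v = 0 for every generalised eigenvector v of λ).

  λ = -3: largest Jordan block has size 3, contributing (x + 3)^3

So m_A(x) = (x + 3)^3 = x^3 + 9*x^2 + 27*x + 27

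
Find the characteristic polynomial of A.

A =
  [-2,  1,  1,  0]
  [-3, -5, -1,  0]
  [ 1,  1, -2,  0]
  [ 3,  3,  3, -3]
x^4 + 12*x^3 + 54*x^2 + 108*x + 81

Expanding det(x·I − A) (e.g. by cofactor expansion or by noting that A is similar to its Jordan form J, which has the same characteristic polynomial as A) gives
  χ_A(x) = x^4 + 12*x^3 + 54*x^2 + 108*x + 81
which factors as (x + 3)^4. The eigenvalues (with algebraic multiplicities) are λ = -3 with multiplicity 4.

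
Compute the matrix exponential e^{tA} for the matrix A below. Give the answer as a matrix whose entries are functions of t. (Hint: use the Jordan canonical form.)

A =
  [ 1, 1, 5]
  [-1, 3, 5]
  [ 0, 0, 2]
e^{tA} =
  [-t*exp(2*t) + exp(2*t), t*exp(2*t), 5*t*exp(2*t)]
  [-t*exp(2*t), t*exp(2*t) + exp(2*t), 5*t*exp(2*t)]
  [0, 0, exp(2*t)]

Strategy: write A = P · J · P⁻¹ where J is a Jordan canonical form, so e^{tA} = P · e^{tJ} · P⁻¹, and e^{tJ} can be computed block-by-block.

A has Jordan form
J =
  [2, 1, 0]
  [0, 2, 0]
  [0, 0, 2]
(up to reordering of blocks).

Per-block formulas:
  For a 2×2 Jordan block J_2(2): exp(t · J_2(2)) = e^(2t)·(I + t·N), where N is the 2×2 nilpotent shift.
  For a 1×1 block at λ = 2: exp(t · [2]) = [e^(2t)].

After assembling e^{tJ} and conjugating by P, we get:

e^{tA} =
  [-t*exp(2*t) + exp(2*t), t*exp(2*t), 5*t*exp(2*t)]
  [-t*exp(2*t), t*exp(2*t) + exp(2*t), 5*t*exp(2*t)]
  [0, 0, exp(2*t)]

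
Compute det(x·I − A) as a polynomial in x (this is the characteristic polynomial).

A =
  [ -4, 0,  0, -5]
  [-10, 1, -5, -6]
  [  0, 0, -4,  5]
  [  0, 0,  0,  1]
x^4 + 6*x^3 + x^2 - 24*x + 16

Expanding det(x·I − A) (e.g. by cofactor expansion or by noting that A is similar to its Jordan form J, which has the same characteristic polynomial as A) gives
  χ_A(x) = x^4 + 6*x^3 + x^2 - 24*x + 16
which factors as (x - 1)^2*(x + 4)^2. The eigenvalues (with algebraic multiplicities) are λ = -4 with multiplicity 2, λ = 1 with multiplicity 2.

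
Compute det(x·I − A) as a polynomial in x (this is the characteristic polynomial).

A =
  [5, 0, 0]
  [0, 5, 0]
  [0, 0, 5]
x^3 - 15*x^2 + 75*x - 125

Expanding det(x·I − A) (e.g. by cofactor expansion or by noting that A is similar to its Jordan form J, which has the same characteristic polynomial as A) gives
  χ_A(x) = x^3 - 15*x^2 + 75*x - 125
which factors as (x - 5)^3. The eigenvalues (with algebraic multiplicities) are λ = 5 with multiplicity 3.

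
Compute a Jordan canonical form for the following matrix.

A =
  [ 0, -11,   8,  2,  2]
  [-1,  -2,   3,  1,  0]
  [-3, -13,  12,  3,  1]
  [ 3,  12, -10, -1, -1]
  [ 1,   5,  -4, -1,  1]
J_3(2) ⊕ J_2(2)

The characteristic polynomial is
  det(x·I − A) = x^5 - 10*x^4 + 40*x^3 - 80*x^2 + 80*x - 32 = (x - 2)^5

Eigenvalues and multiplicities (the geometric multiplicity of λ is n − rank(A − λI), which equals the number of Jordan blocks for λ):
  λ = 2: algebraic multiplicity = 5, geometric multiplicity = 2

Determining the block sizes for each eigenvalue:
  λ = 2: with am = 5 and gm = 2, the partition is not yet determined (e.g. several partitions of 5 into 2 parts exist). Let N = A − (2)·I. Computing rank(N^1) = 3, rank(N^2) = 1, rank(N^3) = 0; the number of blocks of size ≥ j is rank(N^{j−1}) − rank(N^j), giving [2, 2, 1]. So we have 1 block(s) of size 3, 1 block(s) of size 2 → block sizes [3, 2]

Assembling the blocks gives a Jordan form
J =
  [2, 1, 0, 0, 0]
  [0, 2, 1, 0, 0]
  [0, 0, 2, 0, 0]
  [0, 0, 0, 2, 1]
  [0, 0, 0, 0, 2]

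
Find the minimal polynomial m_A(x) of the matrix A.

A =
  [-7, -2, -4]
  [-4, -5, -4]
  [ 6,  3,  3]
x^2 + 6*x + 9

The characteristic polynomial is χ_A(x) = (x + 3)^3, so the eigenvalues are known. The minimal polynomial is
  m_A(x) = Π_λ (x − λ)^{k_λ}
where k_λ is the size of the *largest* Jordan block for λ (equivalently, the smallest k with (A − λI)^k v = 0 for every generalised eigenvector v of λ).

  λ = -3: largest Jordan block has size 2, contributing (x + 3)^2

So m_A(x) = (x + 3)^2 = x^2 + 6*x + 9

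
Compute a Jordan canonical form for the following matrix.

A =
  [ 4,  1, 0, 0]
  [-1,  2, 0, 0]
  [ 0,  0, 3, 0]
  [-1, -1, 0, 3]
J_2(3) ⊕ J_1(3) ⊕ J_1(3)

The characteristic polynomial is
  det(x·I − A) = x^4 - 12*x^3 + 54*x^2 - 108*x + 81 = (x - 3)^4

Eigenvalues and multiplicities (the geometric multiplicity of λ is n − rank(A − λI), which equals the number of Jordan blocks for λ):
  λ = 3: algebraic multiplicity = 4, geometric multiplicity = 3

Determining the block sizes for each eigenvalue:
  λ = 3: 3 blocks summing to 4 forces exactly one block of size 2 and the rest size 1 → block sizes [2, 1, 1]

Assembling the blocks gives a Jordan form
J =
  [3, 1, 0, 0]
  [0, 3, 0, 0]
  [0, 0, 3, 0]
  [0, 0, 0, 3]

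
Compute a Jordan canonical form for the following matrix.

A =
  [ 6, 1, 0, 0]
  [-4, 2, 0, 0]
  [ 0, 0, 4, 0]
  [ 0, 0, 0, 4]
J_2(4) ⊕ J_1(4) ⊕ J_1(4)

The characteristic polynomial is
  det(x·I − A) = x^4 - 16*x^3 + 96*x^2 - 256*x + 256 = (x - 4)^4

Eigenvalues and multiplicities (the geometric multiplicity of λ is n − rank(A − λI), which equals the number of Jordan blocks for λ):
  λ = 4: algebraic multiplicity = 4, geometric multiplicity = 3

Determining the block sizes for each eigenvalue:
  λ = 4: 3 blocks summing to 4 forces exactly one block of size 2 and the rest size 1 → block sizes [2, 1, 1]

Assembling the blocks gives a Jordan form
J =
  [4, 1, 0, 0]
  [0, 4, 0, 0]
  [0, 0, 4, 0]
  [0, 0, 0, 4]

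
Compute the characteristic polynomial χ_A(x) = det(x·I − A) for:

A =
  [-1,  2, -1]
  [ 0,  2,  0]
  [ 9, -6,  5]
x^3 - 6*x^2 + 12*x - 8

Expanding det(x·I − A) (e.g. by cofactor expansion or by noting that A is similar to its Jordan form J, which has the same characteristic polynomial as A) gives
  χ_A(x) = x^3 - 6*x^2 + 12*x - 8
which factors as (x - 2)^3. The eigenvalues (with algebraic multiplicities) are λ = 2 with multiplicity 3.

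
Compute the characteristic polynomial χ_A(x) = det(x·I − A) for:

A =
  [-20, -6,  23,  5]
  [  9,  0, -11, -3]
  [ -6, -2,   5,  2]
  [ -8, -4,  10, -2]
x^4 + 17*x^3 + 108*x^2 + 304*x + 320

Expanding det(x·I − A) (e.g. by cofactor expansion or by noting that A is similar to its Jordan form J, which has the same characteristic polynomial as A) gives
  χ_A(x) = x^4 + 17*x^3 + 108*x^2 + 304*x + 320
which factors as (x + 4)^3*(x + 5). The eigenvalues (with algebraic multiplicities) are λ = -5 with multiplicity 1, λ = -4 with multiplicity 3.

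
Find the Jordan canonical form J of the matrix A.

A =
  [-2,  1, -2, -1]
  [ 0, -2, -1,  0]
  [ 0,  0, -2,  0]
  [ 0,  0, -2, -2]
J_3(-2) ⊕ J_1(-2)

The characteristic polynomial is
  det(x·I − A) = x^4 + 8*x^3 + 24*x^2 + 32*x + 16 = (x + 2)^4

Eigenvalues and multiplicities (the geometric multiplicity of λ is n − rank(A − λI), which equals the number of Jordan blocks for λ):
  λ = -2: algebraic multiplicity = 4, geometric multiplicity = 2

Determining the block sizes for each eigenvalue:
  λ = -2: with am = 4 and gm = 2, the partition is not yet determined (e.g. several partitions of 4 into 2 parts exist). Let N = A − (-2)·I. Computing rank(N^1) = 2, rank(N^2) = 1, rank(N^3) = 0; the number of blocks of size ≥ j is rank(N^{j−1}) − rank(N^j), giving [2, 1, 1]. So we have 1 block(s) of size 3, 1 block(s) of size 1 → block sizes [3, 1]

Assembling the blocks gives a Jordan form
J =
  [-2,  1,  0,  0]
  [ 0, -2,  1,  0]
  [ 0,  0, -2,  0]
  [ 0,  0,  0, -2]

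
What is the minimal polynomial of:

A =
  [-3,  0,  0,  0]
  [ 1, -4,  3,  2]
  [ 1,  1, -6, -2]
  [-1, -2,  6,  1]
x^2 + 6*x + 9

The characteristic polynomial is χ_A(x) = (x + 3)^4, so the eigenvalues are known. The minimal polynomial is
  m_A(x) = Π_λ (x − λ)^{k_λ}
where k_λ is the size of the *largest* Jordan block for λ (equivalently, the smallest k with (A − λI)^k v = 0 for every generalised eigenvector v of λ).

  λ = -3: largest Jordan block has size 2, contributing (x + 3)^2

So m_A(x) = (x + 3)^2 = x^2 + 6*x + 9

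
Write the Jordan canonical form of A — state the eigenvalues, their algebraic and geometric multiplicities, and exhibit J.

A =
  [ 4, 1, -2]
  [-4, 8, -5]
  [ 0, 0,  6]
J_3(6)

The characteristic polynomial is
  det(x·I − A) = x^3 - 18*x^2 + 108*x - 216 = (x - 6)^3

Eigenvalues and multiplicities (the geometric multiplicity of λ is n − rank(A − λI), which equals the number of Jordan blocks for λ):
  λ = 6: algebraic multiplicity = 3, geometric multiplicity = 1

Determining the block sizes for each eigenvalue:
  λ = 6: one block (gm = 1), so the single block has size am = 3 → block sizes [3]

Assembling the blocks gives a Jordan form
J =
  [6, 1, 0]
  [0, 6, 1]
  [0, 0, 6]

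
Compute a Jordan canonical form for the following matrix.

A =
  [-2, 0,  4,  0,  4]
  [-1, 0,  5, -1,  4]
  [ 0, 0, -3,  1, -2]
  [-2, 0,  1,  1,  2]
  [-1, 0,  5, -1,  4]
J_2(0) ⊕ J_2(0) ⊕ J_1(0)

The characteristic polynomial is
  det(x·I − A) = x^5

Eigenvalues and multiplicities (the geometric multiplicity of λ is n − rank(A − λI), which equals the number of Jordan blocks for λ):
  λ = 0: algebraic multiplicity = 5, geometric multiplicity = 3

Determining the block sizes for each eigenvalue:
  λ = 0: with am = 5 and gm = 3, the partition is not yet determined (e.g. several partitions of 5 into 3 parts exist). Let N = A − (0)·I. Computing rank(N^1) = 2, rank(N^2) = 0; the number of blocks of size ≥ j is rank(N^{j−1}) − rank(N^j), giving [3, 2]. So we have 2 block(s) of size 2, 1 block(s) of size 1 → block sizes [2, 2, 1]

Assembling the blocks gives a Jordan form
J =
  [0, 1, 0, 0, 0]
  [0, 0, 0, 0, 0]
  [0, 0, 0, 1, 0]
  [0, 0, 0, 0, 0]
  [0, 0, 0, 0, 0]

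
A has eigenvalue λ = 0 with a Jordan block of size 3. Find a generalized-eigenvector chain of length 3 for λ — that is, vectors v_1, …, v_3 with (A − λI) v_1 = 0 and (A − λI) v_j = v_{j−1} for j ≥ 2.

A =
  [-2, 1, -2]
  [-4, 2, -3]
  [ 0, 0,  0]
A Jordan chain for λ = 0 of length 3:
v_1 = (1, 2, 0)ᵀ
v_2 = (-2, -3, 0)ᵀ
v_3 = (0, 0, 1)ᵀ

Let N = A − (0)·I. We want v_3 with N^3 v_3 = 0 but N^2 v_3 ≠ 0; then v_{j-1} := N · v_j for j = 3, …, 2.

Pick v_3 = (0, 0, 1)ᵀ.
Then v_2 = N · v_3 = (-2, -3, 0)ᵀ.
Then v_1 = N · v_2 = (1, 2, 0)ᵀ.

Sanity check: (A − (0)·I) v_1 = (0, 0, 0)ᵀ = 0. ✓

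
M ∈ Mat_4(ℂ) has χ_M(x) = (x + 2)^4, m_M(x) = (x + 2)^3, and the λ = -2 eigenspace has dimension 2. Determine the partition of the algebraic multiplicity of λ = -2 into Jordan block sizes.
Block sizes for λ = -2: [3, 1]

Step 1 — from the characteristic polynomial, algebraic multiplicity of λ = -2 is 4. From dim ker(M − (-2)·I) = 2, there are exactly 2 Jordan blocks for λ = -2.
Step 2 — from the minimal polynomial, the factor (x + 2)^3 tells us the largest block for λ = -2 has size 3.
Step 3 — with total size 4, 2 blocks, and largest block 3, the block sizes (in nonincreasing order) are [3, 1].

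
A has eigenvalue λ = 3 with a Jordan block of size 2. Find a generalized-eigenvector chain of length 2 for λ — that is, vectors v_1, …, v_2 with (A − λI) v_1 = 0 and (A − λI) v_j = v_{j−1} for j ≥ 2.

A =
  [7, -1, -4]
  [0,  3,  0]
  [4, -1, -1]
A Jordan chain for λ = 3 of length 2:
v_1 = (4, 0, 4)ᵀ
v_2 = (1, 0, 0)ᵀ

Let N = A − (3)·I. We want v_2 with N^2 v_2 = 0 but N^1 v_2 ≠ 0; then v_{j-1} := N · v_j for j = 2, …, 2.

Pick v_2 = (1, 0, 0)ᵀ.
Then v_1 = N · v_2 = (4, 0, 4)ᵀ.

Sanity check: (A − (3)·I) v_1 = (0, 0, 0)ᵀ = 0. ✓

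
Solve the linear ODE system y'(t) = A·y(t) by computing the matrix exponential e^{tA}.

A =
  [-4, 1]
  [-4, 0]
e^{tA} =
  [-2*t*exp(-2*t) + exp(-2*t), t*exp(-2*t)]
  [-4*t*exp(-2*t), 2*t*exp(-2*t) + exp(-2*t)]

Strategy: write A = P · J · P⁻¹ where J is a Jordan canonical form, so e^{tA} = P · e^{tJ} · P⁻¹, and e^{tJ} can be computed block-by-block.

A has Jordan form
J =
  [-2,  1]
  [ 0, -2]
(up to reordering of blocks).

Per-block formulas:
  For a 2×2 Jordan block J_2(-2): exp(t · J_2(-2)) = e^(-2t)·(I + t·N), where N is the 2×2 nilpotent shift.

After assembling e^{tJ} and conjugating by P, we get:

e^{tA} =
  [-2*t*exp(-2*t) + exp(-2*t), t*exp(-2*t)]
  [-4*t*exp(-2*t), 2*t*exp(-2*t) + exp(-2*t)]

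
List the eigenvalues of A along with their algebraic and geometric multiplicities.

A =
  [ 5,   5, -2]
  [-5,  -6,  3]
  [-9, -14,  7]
λ = 2: alg = 3, geom = 1

Step 1 — factor the characteristic polynomial to read off the algebraic multiplicities:
  χ_A(x) = (x - 2)^3

Step 2 — compute geometric multiplicities via the rank-nullity identity g(λ) = n − rank(A − λI):
  rank(A − (2)·I) = 2, so dim ker(A − (2)·I) = n − 2 = 1

Summary:
  λ = 2: algebraic multiplicity = 3, geometric multiplicity = 1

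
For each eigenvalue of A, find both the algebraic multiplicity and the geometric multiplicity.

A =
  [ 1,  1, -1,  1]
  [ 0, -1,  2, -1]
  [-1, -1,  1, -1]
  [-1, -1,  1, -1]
λ = 0: alg = 4, geom = 2

Step 1 — factor the characteristic polynomial to read off the algebraic multiplicities:
  χ_A(x) = x^4

Step 2 — compute geometric multiplicities via the rank-nullity identity g(λ) = n − rank(A − λI):
  rank(A − (0)·I) = 2, so dim ker(A − (0)·I) = n − 2 = 2

Summary:
  λ = 0: algebraic multiplicity = 4, geometric multiplicity = 2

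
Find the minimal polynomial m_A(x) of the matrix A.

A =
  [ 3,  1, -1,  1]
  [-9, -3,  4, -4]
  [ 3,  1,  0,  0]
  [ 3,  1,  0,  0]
x^3

The characteristic polynomial is χ_A(x) = x^4, so the eigenvalues are known. The minimal polynomial is
  m_A(x) = Π_λ (x − λ)^{k_λ}
where k_λ is the size of the *largest* Jordan block for λ (equivalently, the smallest k with (A − λI)^k v = 0 for every generalised eigenvector v of λ).

  λ = 0: largest Jordan block has size 3, contributing (x − 0)^3

So m_A(x) = x^3 = x^3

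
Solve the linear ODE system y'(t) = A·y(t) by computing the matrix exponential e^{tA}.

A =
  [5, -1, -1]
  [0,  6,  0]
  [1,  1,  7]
e^{tA} =
  [-t*exp(6*t) + exp(6*t), -t*exp(6*t), -t*exp(6*t)]
  [0, exp(6*t), 0]
  [t*exp(6*t), t*exp(6*t), t*exp(6*t) + exp(6*t)]

Strategy: write A = P · J · P⁻¹ where J is a Jordan canonical form, so e^{tA} = P · e^{tJ} · P⁻¹, and e^{tJ} can be computed block-by-block.

A has Jordan form
J =
  [6, 1, 0]
  [0, 6, 0]
  [0, 0, 6]
(up to reordering of blocks).

Per-block formulas:
  For a 1×1 block at λ = 6: exp(t · [6]) = [e^(6t)].
  For a 2×2 Jordan block J_2(6): exp(t · J_2(6)) = e^(6t)·(I + t·N), where N is the 2×2 nilpotent shift.

After assembling e^{tJ} and conjugating by P, we get:

e^{tA} =
  [-t*exp(6*t) + exp(6*t), -t*exp(6*t), -t*exp(6*t)]
  [0, exp(6*t), 0]
  [t*exp(6*t), t*exp(6*t), t*exp(6*t) + exp(6*t)]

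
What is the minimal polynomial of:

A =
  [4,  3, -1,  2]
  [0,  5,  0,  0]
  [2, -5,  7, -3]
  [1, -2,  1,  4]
x^3 - 15*x^2 + 75*x - 125

The characteristic polynomial is χ_A(x) = (x - 5)^4, so the eigenvalues are known. The minimal polynomial is
  m_A(x) = Π_λ (x − λ)^{k_λ}
where k_λ is the size of the *largest* Jordan block for λ (equivalently, the smallest k with (A − λI)^k v = 0 for every generalised eigenvector v of λ).

  λ = 5: largest Jordan block has size 3, contributing (x − 5)^3

So m_A(x) = (x - 5)^3 = x^3 - 15*x^2 + 75*x - 125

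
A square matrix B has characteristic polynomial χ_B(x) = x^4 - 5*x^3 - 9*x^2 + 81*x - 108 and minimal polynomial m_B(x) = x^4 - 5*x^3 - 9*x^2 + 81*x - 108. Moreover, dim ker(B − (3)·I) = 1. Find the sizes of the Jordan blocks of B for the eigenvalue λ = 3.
Block sizes for λ = 3: [3]

Step 1 — from the characteristic polynomial, algebraic multiplicity of λ = 3 is 3. From dim ker(B − (3)·I) = 1, there are exactly 1 Jordan blocks for λ = 3.
Step 2 — from the minimal polynomial, the factor (x − 3)^3 tells us the largest block for λ = 3 has size 3.
Step 3 — with total size 3, 1 blocks, and largest block 3, the block sizes (in nonincreasing order) are [3].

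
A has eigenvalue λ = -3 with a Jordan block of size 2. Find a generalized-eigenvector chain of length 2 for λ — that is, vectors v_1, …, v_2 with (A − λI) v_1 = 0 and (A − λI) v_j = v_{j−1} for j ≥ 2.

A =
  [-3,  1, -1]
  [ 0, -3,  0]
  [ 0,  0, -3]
A Jordan chain for λ = -3 of length 2:
v_1 = (1, 0, 0)ᵀ
v_2 = (0, 1, 0)ᵀ

Let N = A − (-3)·I. We want v_2 with N^2 v_2 = 0 but N^1 v_2 ≠ 0; then v_{j-1} := N · v_j for j = 2, …, 2.

Pick v_2 = (0, 1, 0)ᵀ.
Then v_1 = N · v_2 = (1, 0, 0)ᵀ.

Sanity check: (A − (-3)·I) v_1 = (0, 0, 0)ᵀ = 0. ✓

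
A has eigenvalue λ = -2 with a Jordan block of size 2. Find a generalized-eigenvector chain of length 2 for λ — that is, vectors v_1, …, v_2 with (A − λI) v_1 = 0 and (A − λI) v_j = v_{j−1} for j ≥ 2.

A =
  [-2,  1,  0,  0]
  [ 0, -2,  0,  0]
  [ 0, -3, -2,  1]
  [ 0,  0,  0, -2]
A Jordan chain for λ = -2 of length 2:
v_1 = (1, 0, -3, 0)ᵀ
v_2 = (0, 1, 0, 0)ᵀ

Let N = A − (-2)·I. We want v_2 with N^2 v_2 = 0 but N^1 v_2 ≠ 0; then v_{j-1} := N · v_j for j = 2, …, 2.

Pick v_2 = (0, 1, 0, 0)ᵀ.
Then v_1 = N · v_2 = (1, 0, -3, 0)ᵀ.

Sanity check: (A − (-2)·I) v_1 = (0, 0, 0, 0)ᵀ = 0. ✓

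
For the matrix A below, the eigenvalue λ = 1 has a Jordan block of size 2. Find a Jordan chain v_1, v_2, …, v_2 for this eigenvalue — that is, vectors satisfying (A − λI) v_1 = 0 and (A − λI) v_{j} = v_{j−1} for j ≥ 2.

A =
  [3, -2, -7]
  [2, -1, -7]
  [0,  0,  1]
A Jordan chain for λ = 1 of length 2:
v_1 = (2, 2, 0)ᵀ
v_2 = (1, 0, 0)ᵀ

Let N = A − (1)·I. We want v_2 with N^2 v_2 = 0 but N^1 v_2 ≠ 0; then v_{j-1} := N · v_j for j = 2, …, 2.

Pick v_2 = (1, 0, 0)ᵀ.
Then v_1 = N · v_2 = (2, 2, 0)ᵀ.

Sanity check: (A − (1)·I) v_1 = (0, 0, 0)ᵀ = 0. ✓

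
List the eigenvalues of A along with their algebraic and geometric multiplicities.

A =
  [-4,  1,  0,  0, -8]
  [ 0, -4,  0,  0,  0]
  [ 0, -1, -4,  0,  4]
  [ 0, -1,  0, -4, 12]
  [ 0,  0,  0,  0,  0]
λ = -4: alg = 4, geom = 3; λ = 0: alg = 1, geom = 1

Step 1 — factor the characteristic polynomial to read off the algebraic multiplicities:
  χ_A(x) = x*(x + 4)^4

Step 2 — compute geometric multiplicities via the rank-nullity identity g(λ) = n − rank(A − λI):
  rank(A − (-4)·I) = 2, so dim ker(A − (-4)·I) = n − 2 = 3
  rank(A − (0)·I) = 4, so dim ker(A − (0)·I) = n − 4 = 1

Summary:
  λ = -4: algebraic multiplicity = 4, geometric multiplicity = 3
  λ = 0: algebraic multiplicity = 1, geometric multiplicity = 1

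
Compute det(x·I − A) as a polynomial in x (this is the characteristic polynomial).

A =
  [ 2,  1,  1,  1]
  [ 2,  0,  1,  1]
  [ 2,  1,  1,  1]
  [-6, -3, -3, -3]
x^4

Expanding det(x·I − A) (e.g. by cofactor expansion or by noting that A is similar to its Jordan form J, which has the same characteristic polynomial as A) gives
  χ_A(x) = x^4
which factors as x^4. The eigenvalues (with algebraic multiplicities) are λ = 0 with multiplicity 4.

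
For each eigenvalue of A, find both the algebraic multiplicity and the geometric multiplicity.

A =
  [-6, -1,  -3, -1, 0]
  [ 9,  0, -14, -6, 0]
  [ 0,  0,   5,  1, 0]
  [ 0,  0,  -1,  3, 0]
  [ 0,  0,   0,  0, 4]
λ = -3: alg = 2, geom = 1; λ = 4: alg = 3, geom = 2

Step 1 — factor the characteristic polynomial to read off the algebraic multiplicities:
  χ_A(x) = (x - 4)^3*(x + 3)^2

Step 2 — compute geometric multiplicities via the rank-nullity identity g(λ) = n − rank(A − λI):
  rank(A − (-3)·I) = 4, so dim ker(A − (-3)·I) = n − 4 = 1
  rank(A − (4)·I) = 3, so dim ker(A − (4)·I) = n − 3 = 2

Summary:
  λ = -3: algebraic multiplicity = 2, geometric multiplicity = 1
  λ = 4: algebraic multiplicity = 3, geometric multiplicity = 2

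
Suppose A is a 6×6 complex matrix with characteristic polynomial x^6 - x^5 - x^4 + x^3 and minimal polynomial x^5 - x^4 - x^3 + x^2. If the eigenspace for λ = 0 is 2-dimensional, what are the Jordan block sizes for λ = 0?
Block sizes for λ = 0: [2, 1]

Step 1 — from the characteristic polynomial, algebraic multiplicity of λ = 0 is 3. From dim ker(A − (0)·I) = 2, there are exactly 2 Jordan blocks for λ = 0.
Step 2 — from the minimal polynomial, the factor (x − 0)^2 tells us the largest block for λ = 0 has size 2.
Step 3 — with total size 3, 2 blocks, and largest block 2, the block sizes (in nonincreasing order) are [2, 1].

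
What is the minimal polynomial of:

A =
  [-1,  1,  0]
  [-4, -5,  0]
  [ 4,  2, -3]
x^2 + 6*x + 9

The characteristic polynomial is χ_A(x) = (x + 3)^3, so the eigenvalues are known. The minimal polynomial is
  m_A(x) = Π_λ (x − λ)^{k_λ}
where k_λ is the size of the *largest* Jordan block for λ (equivalently, the smallest k with (A − λI)^k v = 0 for every generalised eigenvector v of λ).

  λ = -3: largest Jordan block has size 2, contributing (x + 3)^2

So m_A(x) = (x + 3)^2 = x^2 + 6*x + 9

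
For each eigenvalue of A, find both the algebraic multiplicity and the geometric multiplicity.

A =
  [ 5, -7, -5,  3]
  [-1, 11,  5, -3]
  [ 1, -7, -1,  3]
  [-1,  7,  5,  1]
λ = 4: alg = 4, geom = 3

Step 1 — factor the characteristic polynomial to read off the algebraic multiplicities:
  χ_A(x) = (x - 4)^4

Step 2 — compute geometric multiplicities via the rank-nullity identity g(λ) = n − rank(A − λI):
  rank(A − (4)·I) = 1, so dim ker(A − (4)·I) = n − 1 = 3

Summary:
  λ = 4: algebraic multiplicity = 4, geometric multiplicity = 3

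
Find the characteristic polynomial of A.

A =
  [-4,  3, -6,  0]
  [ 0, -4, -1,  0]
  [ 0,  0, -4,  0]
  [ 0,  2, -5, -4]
x^4 + 16*x^3 + 96*x^2 + 256*x + 256

Expanding det(x·I − A) (e.g. by cofactor expansion or by noting that A is similar to its Jordan form J, which has the same characteristic polynomial as A) gives
  χ_A(x) = x^4 + 16*x^3 + 96*x^2 + 256*x + 256
which factors as (x + 4)^4. The eigenvalues (with algebraic multiplicities) are λ = -4 with multiplicity 4.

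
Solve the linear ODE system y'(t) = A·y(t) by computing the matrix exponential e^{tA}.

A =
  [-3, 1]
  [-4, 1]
e^{tA} =
  [-2*t*exp(-t) + exp(-t), t*exp(-t)]
  [-4*t*exp(-t), 2*t*exp(-t) + exp(-t)]

Strategy: write A = P · J · P⁻¹ where J is a Jordan canonical form, so e^{tA} = P · e^{tJ} · P⁻¹, and e^{tJ} can be computed block-by-block.

A has Jordan form
J =
  [-1,  1]
  [ 0, -1]
(up to reordering of blocks).

Per-block formulas:
  For a 2×2 Jordan block J_2(-1): exp(t · J_2(-1)) = e^(-1t)·(I + t·N), where N is the 2×2 nilpotent shift.

After assembling e^{tJ} and conjugating by P, we get:

e^{tA} =
  [-2*t*exp(-t) + exp(-t), t*exp(-t)]
  [-4*t*exp(-t), 2*t*exp(-t) + exp(-t)]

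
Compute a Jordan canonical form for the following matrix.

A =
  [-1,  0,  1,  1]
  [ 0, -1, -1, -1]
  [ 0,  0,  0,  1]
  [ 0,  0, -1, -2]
J_2(-1) ⊕ J_1(-1) ⊕ J_1(-1)

The characteristic polynomial is
  det(x·I − A) = x^4 + 4*x^3 + 6*x^2 + 4*x + 1 = (x + 1)^4

Eigenvalues and multiplicities (the geometric multiplicity of λ is n − rank(A − λI), which equals the number of Jordan blocks for λ):
  λ = -1: algebraic multiplicity = 4, geometric multiplicity = 3

Determining the block sizes for each eigenvalue:
  λ = -1: 3 blocks summing to 4 forces exactly one block of size 2 and the rest size 1 → block sizes [2, 1, 1]

Assembling the blocks gives a Jordan form
J =
  [-1,  1,  0,  0]
  [ 0, -1,  0,  0]
  [ 0,  0, -1,  0]
  [ 0,  0,  0, -1]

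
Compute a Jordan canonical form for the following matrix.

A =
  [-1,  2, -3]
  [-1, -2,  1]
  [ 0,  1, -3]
J_3(-2)

The characteristic polynomial is
  det(x·I − A) = x^3 + 6*x^2 + 12*x + 8 = (x + 2)^3

Eigenvalues and multiplicities (the geometric multiplicity of λ is n − rank(A − λI), which equals the number of Jordan blocks for λ):
  λ = -2: algebraic multiplicity = 3, geometric multiplicity = 1

Determining the block sizes for each eigenvalue:
  λ = -2: one block (gm = 1), so the single block has size am = 3 → block sizes [3]

Assembling the blocks gives a Jordan form
J =
  [-2,  1,  0]
  [ 0, -2,  1]
  [ 0,  0, -2]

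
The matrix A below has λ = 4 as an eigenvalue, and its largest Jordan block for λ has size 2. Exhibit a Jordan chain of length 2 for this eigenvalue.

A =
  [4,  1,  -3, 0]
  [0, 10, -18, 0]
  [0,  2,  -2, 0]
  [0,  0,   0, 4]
A Jordan chain for λ = 4 of length 2:
v_1 = (1, 6, 2, 0)ᵀ
v_2 = (0, 1, 0, 0)ᵀ

Let N = A − (4)·I. We want v_2 with N^2 v_2 = 0 but N^1 v_2 ≠ 0; then v_{j-1} := N · v_j for j = 2, …, 2.

Pick v_2 = (0, 1, 0, 0)ᵀ.
Then v_1 = N · v_2 = (1, 6, 2, 0)ᵀ.

Sanity check: (A − (4)·I) v_1 = (0, 0, 0, 0)ᵀ = 0. ✓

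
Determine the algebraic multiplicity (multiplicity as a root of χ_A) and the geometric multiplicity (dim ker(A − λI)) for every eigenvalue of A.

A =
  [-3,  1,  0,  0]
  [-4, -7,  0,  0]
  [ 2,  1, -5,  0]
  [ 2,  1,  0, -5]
λ = -5: alg = 4, geom = 3

Step 1 — factor the characteristic polynomial to read off the algebraic multiplicities:
  χ_A(x) = (x + 5)^4

Step 2 — compute geometric multiplicities via the rank-nullity identity g(λ) = n − rank(A − λI):
  rank(A − (-5)·I) = 1, so dim ker(A − (-5)·I) = n − 1 = 3

Summary:
  λ = -5: algebraic multiplicity = 4, geometric multiplicity = 3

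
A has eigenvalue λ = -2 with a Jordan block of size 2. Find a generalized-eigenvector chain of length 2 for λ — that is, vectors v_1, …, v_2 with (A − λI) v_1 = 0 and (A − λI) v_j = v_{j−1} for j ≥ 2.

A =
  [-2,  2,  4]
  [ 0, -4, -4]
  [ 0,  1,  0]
A Jordan chain for λ = -2 of length 2:
v_1 = (2, -2, 1)ᵀ
v_2 = (0, 1, 0)ᵀ

Let N = A − (-2)·I. We want v_2 with N^2 v_2 = 0 but N^1 v_2 ≠ 0; then v_{j-1} := N · v_j for j = 2, …, 2.

Pick v_2 = (0, 1, 0)ᵀ.
Then v_1 = N · v_2 = (2, -2, 1)ᵀ.

Sanity check: (A − (-2)·I) v_1 = (0, 0, 0)ᵀ = 0. ✓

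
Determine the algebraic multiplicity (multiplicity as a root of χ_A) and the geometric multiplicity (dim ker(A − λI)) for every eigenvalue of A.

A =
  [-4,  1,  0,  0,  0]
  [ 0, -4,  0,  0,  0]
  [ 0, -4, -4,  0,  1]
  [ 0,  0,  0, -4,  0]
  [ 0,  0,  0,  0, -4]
λ = -4: alg = 5, geom = 3

Step 1 — factor the characteristic polynomial to read off the algebraic multiplicities:
  χ_A(x) = (x + 4)^5

Step 2 — compute geometric multiplicities via the rank-nullity identity g(λ) = n − rank(A − λI):
  rank(A − (-4)·I) = 2, so dim ker(A − (-4)·I) = n − 2 = 3

Summary:
  λ = -4: algebraic multiplicity = 5, geometric multiplicity = 3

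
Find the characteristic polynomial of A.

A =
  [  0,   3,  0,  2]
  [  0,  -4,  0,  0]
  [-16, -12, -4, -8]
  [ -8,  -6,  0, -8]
x^4 + 16*x^3 + 96*x^2 + 256*x + 256

Expanding det(x·I − A) (e.g. by cofactor expansion or by noting that A is similar to its Jordan form J, which has the same characteristic polynomial as A) gives
  χ_A(x) = x^4 + 16*x^3 + 96*x^2 + 256*x + 256
which factors as (x + 4)^4. The eigenvalues (with algebraic multiplicities) are λ = -4 with multiplicity 4.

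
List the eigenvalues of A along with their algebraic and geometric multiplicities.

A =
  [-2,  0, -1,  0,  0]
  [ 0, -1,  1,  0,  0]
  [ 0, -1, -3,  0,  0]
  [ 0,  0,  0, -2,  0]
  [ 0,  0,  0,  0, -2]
λ = -2: alg = 5, geom = 3

Step 1 — factor the characteristic polynomial to read off the algebraic multiplicities:
  χ_A(x) = (x + 2)^5

Step 2 — compute geometric multiplicities via the rank-nullity identity g(λ) = n − rank(A − λI):
  rank(A − (-2)·I) = 2, so dim ker(A − (-2)·I) = n − 2 = 3

Summary:
  λ = -2: algebraic multiplicity = 5, geometric multiplicity = 3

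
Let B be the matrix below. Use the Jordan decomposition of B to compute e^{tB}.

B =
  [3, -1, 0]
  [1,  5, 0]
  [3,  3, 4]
e^{tB} =
  [-t*exp(4*t) + exp(4*t), -t*exp(4*t), 0]
  [t*exp(4*t), t*exp(4*t) + exp(4*t), 0]
  [3*t*exp(4*t), 3*t*exp(4*t), exp(4*t)]

Strategy: write B = P · J · P⁻¹ where J is a Jordan canonical form, so e^{tB} = P · e^{tJ} · P⁻¹, and e^{tJ} can be computed block-by-block.

B has Jordan form
J =
  [4, 1, 0]
  [0, 4, 0]
  [0, 0, 4]
(up to reordering of blocks).

Per-block formulas:
  For a 2×2 Jordan block J_2(4): exp(t · J_2(4)) = e^(4t)·(I + t·N), where N is the 2×2 nilpotent shift.
  For a 1×1 block at λ = 4: exp(t · [4]) = [e^(4t)].

After assembling e^{tJ} and conjugating by P, we get:

e^{tB} =
  [-t*exp(4*t) + exp(4*t), -t*exp(4*t), 0]
  [t*exp(4*t), t*exp(4*t) + exp(4*t), 0]
  [3*t*exp(4*t), 3*t*exp(4*t), exp(4*t)]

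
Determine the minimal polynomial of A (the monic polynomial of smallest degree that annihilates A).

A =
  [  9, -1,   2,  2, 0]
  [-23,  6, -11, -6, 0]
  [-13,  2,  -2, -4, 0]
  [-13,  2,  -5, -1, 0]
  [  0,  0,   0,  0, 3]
x^3 - 9*x^2 + 27*x - 27

The characteristic polynomial is χ_A(x) = (x - 3)^5, so the eigenvalues are known. The minimal polynomial is
  m_A(x) = Π_λ (x − λ)^{k_λ}
where k_λ is the size of the *largest* Jordan block for λ (equivalently, the smallest k with (A − λI)^k v = 0 for every generalised eigenvector v of λ).

  λ = 3: largest Jordan block has size 3, contributing (x − 3)^3

So m_A(x) = (x - 3)^3 = x^3 - 9*x^2 + 27*x - 27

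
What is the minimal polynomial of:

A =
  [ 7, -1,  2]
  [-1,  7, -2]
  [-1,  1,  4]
x^2 - 12*x + 36

The characteristic polynomial is χ_A(x) = (x - 6)^3, so the eigenvalues are known. The minimal polynomial is
  m_A(x) = Π_λ (x − λ)^{k_λ}
where k_λ is the size of the *largest* Jordan block for λ (equivalently, the smallest k with (A − λI)^k v = 0 for every generalised eigenvector v of λ).

  λ = 6: largest Jordan block has size 2, contributing (x − 6)^2

So m_A(x) = (x - 6)^2 = x^2 - 12*x + 36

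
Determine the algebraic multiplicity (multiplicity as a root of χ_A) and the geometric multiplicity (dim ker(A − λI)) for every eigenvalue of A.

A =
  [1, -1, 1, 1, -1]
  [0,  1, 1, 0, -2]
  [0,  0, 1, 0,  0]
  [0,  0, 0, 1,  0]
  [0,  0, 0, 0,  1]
λ = 1: alg = 5, geom = 3

Step 1 — factor the characteristic polynomial to read off the algebraic multiplicities:
  χ_A(x) = (x - 1)^5

Step 2 — compute geometric multiplicities via the rank-nullity identity g(λ) = n − rank(A − λI):
  rank(A − (1)·I) = 2, so dim ker(A − (1)·I) = n − 2 = 3

Summary:
  λ = 1: algebraic multiplicity = 5, geometric multiplicity = 3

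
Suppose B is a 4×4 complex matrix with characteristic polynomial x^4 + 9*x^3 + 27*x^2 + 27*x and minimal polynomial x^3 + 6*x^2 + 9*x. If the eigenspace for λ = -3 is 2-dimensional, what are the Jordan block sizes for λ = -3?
Block sizes for λ = -3: [2, 1]

Step 1 — from the characteristic polynomial, algebraic multiplicity of λ = -3 is 3. From dim ker(B − (-3)·I) = 2, there are exactly 2 Jordan blocks for λ = -3.
Step 2 — from the minimal polynomial, the factor (x + 3)^2 tells us the largest block for λ = -3 has size 2.
Step 3 — with total size 3, 2 blocks, and largest block 2, the block sizes (in nonincreasing order) are [2, 1].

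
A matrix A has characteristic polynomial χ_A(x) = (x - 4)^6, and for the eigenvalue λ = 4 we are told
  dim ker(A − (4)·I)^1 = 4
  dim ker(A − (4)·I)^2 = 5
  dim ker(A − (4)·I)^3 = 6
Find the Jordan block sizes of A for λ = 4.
Block sizes for λ = 4: [3, 1, 1, 1]

From the dimensions of kernels of powers, the number of Jordan blocks of size at least j is d_j − d_{j−1} where d_j = dim ker(N^j) (with d_0 = 0). Computing the differences gives [4, 1, 1].
The number of blocks of size exactly k is (#blocks of size ≥ k) − (#blocks of size ≥ k + 1), so the partition is: 3 block(s) of size 1, 1 block(s) of size 3.
In nonincreasing order the block sizes are [3, 1, 1, 1].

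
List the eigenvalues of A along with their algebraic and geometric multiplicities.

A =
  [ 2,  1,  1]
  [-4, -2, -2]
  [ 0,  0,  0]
λ = 0: alg = 3, geom = 2

Step 1 — factor the characteristic polynomial to read off the algebraic multiplicities:
  χ_A(x) = x^3

Step 2 — compute geometric multiplicities via the rank-nullity identity g(λ) = n − rank(A − λI):
  rank(A − (0)·I) = 1, so dim ker(A − (0)·I) = n − 1 = 2

Summary:
  λ = 0: algebraic multiplicity = 3, geometric multiplicity = 2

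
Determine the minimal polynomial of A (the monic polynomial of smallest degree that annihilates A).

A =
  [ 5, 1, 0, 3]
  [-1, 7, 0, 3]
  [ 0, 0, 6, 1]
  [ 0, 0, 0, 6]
x^2 - 12*x + 36

The characteristic polynomial is χ_A(x) = (x - 6)^4, so the eigenvalues are known. The minimal polynomial is
  m_A(x) = Π_λ (x − λ)^{k_λ}
where k_λ is the size of the *largest* Jordan block for λ (equivalently, the smallest k with (A − λI)^k v = 0 for every generalised eigenvector v of λ).

  λ = 6: largest Jordan block has size 2, contributing (x − 6)^2

So m_A(x) = (x - 6)^2 = x^2 - 12*x + 36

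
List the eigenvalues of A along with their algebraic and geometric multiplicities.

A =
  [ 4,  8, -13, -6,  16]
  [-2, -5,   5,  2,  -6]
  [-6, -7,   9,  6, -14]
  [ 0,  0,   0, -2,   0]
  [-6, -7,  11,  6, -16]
λ = -2: alg = 5, geom = 3

Step 1 — factor the characteristic polynomial to read off the algebraic multiplicities:
  χ_A(x) = (x + 2)^5

Step 2 — compute geometric multiplicities via the rank-nullity identity g(λ) = n − rank(A − λI):
  rank(A − (-2)·I) = 2, so dim ker(A − (-2)·I) = n − 2 = 3

Summary:
  λ = -2: algebraic multiplicity = 5, geometric multiplicity = 3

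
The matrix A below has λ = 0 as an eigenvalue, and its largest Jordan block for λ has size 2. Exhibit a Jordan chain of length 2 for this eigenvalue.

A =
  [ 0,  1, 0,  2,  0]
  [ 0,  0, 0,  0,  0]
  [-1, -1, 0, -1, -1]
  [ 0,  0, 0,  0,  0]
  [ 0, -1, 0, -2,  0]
A Jordan chain for λ = 0 of length 2:
v_1 = (0, 0, -1, 0, 0)ᵀ
v_2 = (1, 0, 0, 0, 0)ᵀ

Let N = A − (0)·I. We want v_2 with N^2 v_2 = 0 but N^1 v_2 ≠ 0; then v_{j-1} := N · v_j for j = 2, …, 2.

Pick v_2 = (1, 0, 0, 0, 0)ᵀ.
Then v_1 = N · v_2 = (0, 0, -1, 0, 0)ᵀ.

Sanity check: (A − (0)·I) v_1 = (0, 0, 0, 0, 0)ᵀ = 0. ✓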